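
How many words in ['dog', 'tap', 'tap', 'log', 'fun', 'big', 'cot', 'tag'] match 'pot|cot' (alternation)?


Alternation 'pot|cot' matches either 'pot' or 'cot'.
Checking each word:
  'dog' -> no
  'tap' -> no
  'tap' -> no
  'log' -> no
  'fun' -> no
  'big' -> no
  'cot' -> MATCH
  'tag' -> no
Matches: ['cot']
Count: 1

1


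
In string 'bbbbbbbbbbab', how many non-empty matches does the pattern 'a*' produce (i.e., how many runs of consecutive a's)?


Pattern 'a*' matches zero or more a's. We want non-empty runs of consecutive a's.
String: 'bbbbbbbbbbab'
Walking through the string to find runs of a's:
  Run 1: positions 10-10 -> 'a'
Non-empty runs found: ['a']
Count: 1

1


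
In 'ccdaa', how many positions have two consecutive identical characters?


Looking for consecutive identical characters in 'ccdaa':
  pos 0-1: 'c' vs 'c' -> MATCH ('cc')
  pos 1-2: 'c' vs 'd' -> different
  pos 2-3: 'd' vs 'a' -> different
  pos 3-4: 'a' vs 'a' -> MATCH ('aa')
Consecutive identical pairs: ['cc', 'aa']
Count: 2

2


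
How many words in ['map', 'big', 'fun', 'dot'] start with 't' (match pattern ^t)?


Pattern ^t anchors to start of word. Check which words begin with 't':
  'map' -> no
  'big' -> no
  'fun' -> no
  'dot' -> no
Matching words: []
Count: 0

0


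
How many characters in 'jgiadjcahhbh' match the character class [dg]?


Character class [dg] matches any of: {d, g}
Scanning string 'jgiadjcahhbh' character by character:
  pos 0: 'j' -> no
  pos 1: 'g' -> MATCH
  pos 2: 'i' -> no
  pos 3: 'a' -> no
  pos 4: 'd' -> MATCH
  pos 5: 'j' -> no
  pos 6: 'c' -> no
  pos 7: 'a' -> no
  pos 8: 'h' -> no
  pos 9: 'h' -> no
  pos 10: 'b' -> no
  pos 11: 'h' -> no
Total matches: 2

2


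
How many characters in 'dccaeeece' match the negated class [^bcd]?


Negated class [^bcd] matches any char NOT in {b, c, d}
Scanning 'dccaeeece':
  pos 0: 'd' -> no (excluded)
  pos 1: 'c' -> no (excluded)
  pos 2: 'c' -> no (excluded)
  pos 3: 'a' -> MATCH
  pos 4: 'e' -> MATCH
  pos 5: 'e' -> MATCH
  pos 6: 'e' -> MATCH
  pos 7: 'c' -> no (excluded)
  pos 8: 'e' -> MATCH
Total matches: 5

5


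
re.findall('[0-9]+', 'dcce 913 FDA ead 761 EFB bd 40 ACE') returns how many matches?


Pattern '[0-9]+' finds one or more digits.
Text: 'dcce 913 FDA ead 761 EFB bd 40 ACE'
Scanning for matches:
  Match 1: '913'
  Match 2: '761'
  Match 3: '40'
Total matches: 3

3


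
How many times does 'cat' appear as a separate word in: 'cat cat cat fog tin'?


Scanning each word for exact match 'cat':
  Word 1: 'cat' -> MATCH
  Word 2: 'cat' -> MATCH
  Word 3: 'cat' -> MATCH
  Word 4: 'fog' -> no
  Word 5: 'tin' -> no
Total matches: 3

3


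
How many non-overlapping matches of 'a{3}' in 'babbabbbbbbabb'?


Pattern 'a{3}' matches exactly 3 consecutive a's (greedy, non-overlapping).
String: 'babbabbbbbbabb'
Scanning for runs of a's:
  Run at pos 1: 'a' (length 1) -> 0 match(es)
  Run at pos 4: 'a' (length 1) -> 0 match(es)
  Run at pos 11: 'a' (length 1) -> 0 match(es)
Matches found: []
Total: 0

0


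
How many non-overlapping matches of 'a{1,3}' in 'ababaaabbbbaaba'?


Pattern 'a{1,3}' matches between 1 and 3 consecutive a's (greedy).
String: 'ababaaabbbbaaba'
Finding runs of a's and applying greedy matching:
  Run at pos 0: 'a' (length 1)
  Run at pos 2: 'a' (length 1)
  Run at pos 4: 'aaa' (length 3)
  Run at pos 11: 'aa' (length 2)
  Run at pos 14: 'a' (length 1)
Matches: ['a', 'a', 'aaa', 'aa', 'a']
Count: 5

5


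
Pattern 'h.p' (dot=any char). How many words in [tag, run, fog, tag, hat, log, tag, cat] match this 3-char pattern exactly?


Pattern 'h.p' means: starts with 'h', any single char, ends with 'p'.
Checking each word (must be exactly 3 chars):
  'tag' (len=3): no
  'run' (len=3): no
  'fog' (len=3): no
  'tag' (len=3): no
  'hat' (len=3): no
  'log' (len=3): no
  'tag' (len=3): no
  'cat' (len=3): no
Matching words: []
Total: 0

0


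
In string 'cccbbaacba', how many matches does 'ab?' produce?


Pattern 'ab?' matches 'a' optionally followed by 'b'.
String: 'cccbbaacba'
Scanning left to right for 'a' then checking next char:
  Match 1: 'a' (a not followed by b)
  Match 2: 'a' (a not followed by b)
  Match 3: 'a' (a not followed by b)
Total matches: 3

3


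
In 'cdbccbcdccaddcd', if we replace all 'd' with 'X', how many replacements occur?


re.sub('d', 'X', text) replaces every occurrence of 'd' with 'X'.
Text: 'cdbccbcdccaddcd'
Scanning for 'd':
  pos 1: 'd' -> replacement #1
  pos 7: 'd' -> replacement #2
  pos 11: 'd' -> replacement #3
  pos 12: 'd' -> replacement #4
  pos 14: 'd' -> replacement #5
Total replacements: 5

5


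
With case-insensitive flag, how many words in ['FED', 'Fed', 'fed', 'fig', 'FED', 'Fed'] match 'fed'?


Case-insensitive matching: compare each word's lowercase form to 'fed'.
  'FED' -> lower='fed' -> MATCH
  'Fed' -> lower='fed' -> MATCH
  'fed' -> lower='fed' -> MATCH
  'fig' -> lower='fig' -> no
  'FED' -> lower='fed' -> MATCH
  'Fed' -> lower='fed' -> MATCH
Matches: ['FED', 'Fed', 'fed', 'FED', 'Fed']
Count: 5

5


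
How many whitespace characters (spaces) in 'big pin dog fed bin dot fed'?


\s matches whitespace characters (spaces, tabs, etc.).
Text: 'big pin dog fed bin dot fed'
This text has 7 words separated by spaces.
Number of spaces = number of words - 1 = 7 - 1 = 6

6


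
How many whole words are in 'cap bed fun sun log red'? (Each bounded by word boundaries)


Word boundaries (\b) mark the start/end of each word.
Text: 'cap bed fun sun log red'
Splitting by whitespace:
  Word 1: 'cap'
  Word 2: 'bed'
  Word 3: 'fun'
  Word 4: 'sun'
  Word 5: 'log'
  Word 6: 'red'
Total whole words: 6

6


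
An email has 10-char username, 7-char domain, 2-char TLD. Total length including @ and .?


An email address has format: username@domain.tld
Username length: 10
'@' character: 1
Domain length: 7
'.' character: 1
TLD length: 2
Total = 10 + 1 + 7 + 1 + 2 = 21

21


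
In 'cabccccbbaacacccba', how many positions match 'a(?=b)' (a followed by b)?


Lookahead 'a(?=b)' matches 'a' only when followed by 'b'.
String: 'cabccccbbaacacccba'
Checking each position where char is 'a':
  pos 1: 'a' -> MATCH (next='b')
  pos 9: 'a' -> no (next='a')
  pos 10: 'a' -> no (next='c')
  pos 12: 'a' -> no (next='c')
Matching positions: [1]
Count: 1

1


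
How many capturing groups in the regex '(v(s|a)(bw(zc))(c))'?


To count capturing groups, count each '(' that starts a group.
Pattern: '(v(s|a)(bw(zc))(c))'
Walking through the pattern:
  Position 0: '(' -> group #1
  Position 2: '(' -> group #2
  Position 7: '(' -> group #3
  Position 10: '(' -> group #4
  Position 15: '(' -> group #5
Total capturing groups: 5

5


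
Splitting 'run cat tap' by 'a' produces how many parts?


Splitting by 'a' breaks the string at each occurrence of the separator.
Text: 'run cat tap'
Parts after split:
  Part 1: 'run c'
  Part 2: 't t'
  Part 3: 'p'
Total parts: 3

3


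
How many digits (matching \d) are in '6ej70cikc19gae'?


\d matches any digit 0-9.
Scanning '6ej70cikc19gae':
  pos 0: '6' -> DIGIT
  pos 3: '7' -> DIGIT
  pos 4: '0' -> DIGIT
  pos 9: '1' -> DIGIT
  pos 10: '9' -> DIGIT
Digits found: ['6', '7', '0', '1', '9']
Total: 5

5


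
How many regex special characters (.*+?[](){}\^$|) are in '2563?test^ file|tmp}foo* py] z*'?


Regex special characters are: . * + ? [ ] ( ) { } \ ^ $ |
Scanning '2563?test^ file|tmp}foo* py] z*':
  pos 4: '?' -> SPECIAL
  pos 9: '^' -> SPECIAL
  pos 15: '|' -> SPECIAL
  pos 19: '}' -> SPECIAL
  pos 23: '*' -> SPECIAL
  pos 27: ']' -> SPECIAL
  pos 30: '*' -> SPECIAL
Special chars found: ['?', '^', '|', '}', '*', ']', '*']
Total: 7

7


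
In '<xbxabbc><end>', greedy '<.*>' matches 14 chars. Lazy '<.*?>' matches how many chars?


Greedy '<.*>' tries to match as MUCH as possible.
Lazy '<.*?>' tries to match as LITTLE as possible.

String: '<xbxabbc><end>'
Greedy '<.*>' starts at first '<' and extends to the LAST '>': '<xbxabbc><end>' (14 chars)
Lazy '<.*?>' starts at first '<' and stops at the FIRST '>': '<xbxabbc>' (9 chars)

9


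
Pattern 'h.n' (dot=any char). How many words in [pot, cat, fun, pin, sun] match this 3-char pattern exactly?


Pattern 'h.n' means: starts with 'h', any single char, ends with 'n'.
Checking each word (must be exactly 3 chars):
  'pot' (len=3): no
  'cat' (len=3): no
  'fun' (len=3): no
  'pin' (len=3): no
  'sun' (len=3): no
Matching words: []
Total: 0

0


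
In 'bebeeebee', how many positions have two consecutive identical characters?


Looking for consecutive identical characters in 'bebeeebee':
  pos 0-1: 'b' vs 'e' -> different
  pos 1-2: 'e' vs 'b' -> different
  pos 2-3: 'b' vs 'e' -> different
  pos 3-4: 'e' vs 'e' -> MATCH ('ee')
  pos 4-5: 'e' vs 'e' -> MATCH ('ee')
  pos 5-6: 'e' vs 'b' -> different
  pos 6-7: 'b' vs 'e' -> different
  pos 7-8: 'e' vs 'e' -> MATCH ('ee')
Consecutive identical pairs: ['ee', 'ee', 'ee']
Count: 3

3


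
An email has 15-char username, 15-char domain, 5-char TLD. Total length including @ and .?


An email address has format: username@domain.tld
Username length: 15
'@' character: 1
Domain length: 15
'.' character: 1
TLD length: 5
Total = 15 + 1 + 15 + 1 + 5 = 37

37


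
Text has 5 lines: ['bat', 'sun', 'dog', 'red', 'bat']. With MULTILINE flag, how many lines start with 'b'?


With MULTILINE flag, ^ matches the start of each line.
Lines: ['bat', 'sun', 'dog', 'red', 'bat']
Checking which lines start with 'b':
  Line 1: 'bat' -> MATCH
  Line 2: 'sun' -> no
  Line 3: 'dog' -> no
  Line 4: 'red' -> no
  Line 5: 'bat' -> MATCH
Matching lines: ['bat', 'bat']
Count: 2

2


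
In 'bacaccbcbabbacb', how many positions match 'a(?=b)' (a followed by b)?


Lookahead 'a(?=b)' matches 'a' only when followed by 'b'.
String: 'bacaccbcbabbacb'
Checking each position where char is 'a':
  pos 1: 'a' -> no (next='c')
  pos 3: 'a' -> no (next='c')
  pos 9: 'a' -> MATCH (next='b')
  pos 12: 'a' -> no (next='c')
Matching positions: [9]
Count: 1

1


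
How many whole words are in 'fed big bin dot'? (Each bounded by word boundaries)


Word boundaries (\b) mark the start/end of each word.
Text: 'fed big bin dot'
Splitting by whitespace:
  Word 1: 'fed'
  Word 2: 'big'
  Word 3: 'bin'
  Word 4: 'dot'
Total whole words: 4

4


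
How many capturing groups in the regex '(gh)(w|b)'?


To count capturing groups, count each '(' that starts a group.
Pattern: '(gh)(w|b)'
Walking through the pattern:
  Position 0: '(' -> group #1
  Position 4: '(' -> group #2
Total capturing groups: 2

2


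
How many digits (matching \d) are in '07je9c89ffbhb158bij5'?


\d matches any digit 0-9.
Scanning '07je9c89ffbhb158bij5':
  pos 0: '0' -> DIGIT
  pos 1: '7' -> DIGIT
  pos 4: '9' -> DIGIT
  pos 6: '8' -> DIGIT
  pos 7: '9' -> DIGIT
  pos 13: '1' -> DIGIT
  pos 14: '5' -> DIGIT
  pos 15: '8' -> DIGIT
  pos 19: '5' -> DIGIT
Digits found: ['0', '7', '9', '8', '9', '1', '5', '8', '5']
Total: 9

9


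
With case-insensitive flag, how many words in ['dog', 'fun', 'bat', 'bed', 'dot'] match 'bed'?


Case-insensitive matching: compare each word's lowercase form to 'bed'.
  'dog' -> lower='dog' -> no
  'fun' -> lower='fun' -> no
  'bat' -> lower='bat' -> no
  'bed' -> lower='bed' -> MATCH
  'dot' -> lower='dot' -> no
Matches: ['bed']
Count: 1

1


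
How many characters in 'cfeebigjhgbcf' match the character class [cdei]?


Character class [cdei] matches any of: {c, d, e, i}
Scanning string 'cfeebigjhgbcf' character by character:
  pos 0: 'c' -> MATCH
  pos 1: 'f' -> no
  pos 2: 'e' -> MATCH
  pos 3: 'e' -> MATCH
  pos 4: 'b' -> no
  pos 5: 'i' -> MATCH
  pos 6: 'g' -> no
  pos 7: 'j' -> no
  pos 8: 'h' -> no
  pos 9: 'g' -> no
  pos 10: 'b' -> no
  pos 11: 'c' -> MATCH
  pos 12: 'f' -> no
Total matches: 5

5


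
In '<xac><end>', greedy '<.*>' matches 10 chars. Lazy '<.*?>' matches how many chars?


Greedy '<.*>' tries to match as MUCH as possible.
Lazy '<.*?>' tries to match as LITTLE as possible.

String: '<xac><end>'
Greedy '<.*>' starts at first '<' and extends to the LAST '>': '<xac><end>' (10 chars)
Lazy '<.*?>' starts at first '<' and stops at the FIRST '>': '<xac>' (5 chars)

5


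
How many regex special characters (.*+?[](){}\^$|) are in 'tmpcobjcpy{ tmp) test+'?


Regex special characters are: . * + ? [ ] ( ) { } \ ^ $ |
Scanning 'tmpcobjcpy{ tmp) test+':
  pos 10: '{' -> SPECIAL
  pos 15: ')' -> SPECIAL
  pos 21: '+' -> SPECIAL
Special chars found: ['{', ')', '+']
Total: 3

3


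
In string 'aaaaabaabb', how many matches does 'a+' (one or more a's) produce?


Pattern 'a+' matches one or more consecutive a's.
String: 'aaaaabaabb'
Scanning for runs of a:
  Match 1: 'aaaaa' (length 5)
  Match 2: 'aa' (length 2)
Total matches: 2

2


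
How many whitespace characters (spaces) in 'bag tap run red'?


\s matches whitespace characters (spaces, tabs, etc.).
Text: 'bag tap run red'
This text has 4 words separated by spaces.
Number of spaces = number of words - 1 = 4 - 1 = 3

3


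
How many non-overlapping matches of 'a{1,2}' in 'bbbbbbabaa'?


Pattern 'a{1,2}' matches between 1 and 2 consecutive a's (greedy).
String: 'bbbbbbabaa'
Finding runs of a's and applying greedy matching:
  Run at pos 6: 'a' (length 1)
  Run at pos 8: 'aa' (length 2)
Matches: ['a', 'aa']
Count: 2

2


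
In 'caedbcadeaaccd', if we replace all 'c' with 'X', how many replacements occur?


re.sub('c', 'X', text) replaces every occurrence of 'c' with 'X'.
Text: 'caedbcadeaaccd'
Scanning for 'c':
  pos 0: 'c' -> replacement #1
  pos 5: 'c' -> replacement #2
  pos 11: 'c' -> replacement #3
  pos 12: 'c' -> replacement #4
Total replacements: 4

4


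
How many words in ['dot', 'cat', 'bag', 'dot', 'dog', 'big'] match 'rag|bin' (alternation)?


Alternation 'rag|bin' matches either 'rag' or 'bin'.
Checking each word:
  'dot' -> no
  'cat' -> no
  'bag' -> no
  'dot' -> no
  'dog' -> no
  'big' -> no
Matches: []
Count: 0

0


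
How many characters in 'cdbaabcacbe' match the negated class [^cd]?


Negated class [^cd] matches any char NOT in {c, d}
Scanning 'cdbaabcacbe':
  pos 0: 'c' -> no (excluded)
  pos 1: 'd' -> no (excluded)
  pos 2: 'b' -> MATCH
  pos 3: 'a' -> MATCH
  pos 4: 'a' -> MATCH
  pos 5: 'b' -> MATCH
  pos 6: 'c' -> no (excluded)
  pos 7: 'a' -> MATCH
  pos 8: 'c' -> no (excluded)
  pos 9: 'b' -> MATCH
  pos 10: 'e' -> MATCH
Total matches: 7

7


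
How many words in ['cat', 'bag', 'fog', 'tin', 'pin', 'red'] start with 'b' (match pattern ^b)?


Pattern ^b anchors to start of word. Check which words begin with 'b':
  'cat' -> no
  'bag' -> MATCH (starts with 'b')
  'fog' -> no
  'tin' -> no
  'pin' -> no
  'red' -> no
Matching words: ['bag']
Count: 1

1


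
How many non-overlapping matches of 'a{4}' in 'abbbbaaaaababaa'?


Pattern 'a{4}' matches exactly 4 consecutive a's (greedy, non-overlapping).
String: 'abbbbaaaaababaa'
Scanning for runs of a's:
  Run at pos 0: 'a' (length 1) -> 0 match(es)
  Run at pos 5: 'aaaaa' (length 5) -> 1 match(es)
  Run at pos 11: 'a' (length 1) -> 0 match(es)
  Run at pos 13: 'aa' (length 2) -> 0 match(es)
Matches found: ['aaaa']
Total: 1

1


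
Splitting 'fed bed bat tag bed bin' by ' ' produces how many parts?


Splitting by ' ' breaks the string at each occurrence of the separator.
Text: 'fed bed bat tag bed bin'
Parts after split:
  Part 1: 'fed'
  Part 2: 'bed'
  Part 3: 'bat'
  Part 4: 'tag'
  Part 5: 'bed'
  Part 6: 'bin'
Total parts: 6

6


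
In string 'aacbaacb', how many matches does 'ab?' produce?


Pattern 'ab?' matches 'a' optionally followed by 'b'.
String: 'aacbaacb'
Scanning left to right for 'a' then checking next char:
  Match 1: 'a' (a not followed by b)
  Match 2: 'a' (a not followed by b)
  Match 3: 'a' (a not followed by b)
  Match 4: 'a' (a not followed by b)
Total matches: 4

4


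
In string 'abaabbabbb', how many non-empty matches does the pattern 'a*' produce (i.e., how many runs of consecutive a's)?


Pattern 'a*' matches zero or more a's. We want non-empty runs of consecutive a's.
String: 'abaabbabbb'
Walking through the string to find runs of a's:
  Run 1: positions 0-0 -> 'a'
  Run 2: positions 2-3 -> 'aa'
  Run 3: positions 6-6 -> 'a'
Non-empty runs found: ['a', 'aa', 'a']
Count: 3

3


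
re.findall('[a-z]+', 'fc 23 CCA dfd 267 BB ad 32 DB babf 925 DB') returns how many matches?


Pattern '[a-z]+' finds one or more lowercase letters.
Text: 'fc 23 CCA dfd 267 BB ad 32 DB babf 925 DB'
Scanning for matches:
  Match 1: 'fc'
  Match 2: 'dfd'
  Match 3: 'ad'
  Match 4: 'babf'
Total matches: 4

4


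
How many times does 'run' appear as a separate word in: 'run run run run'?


Scanning each word for exact match 'run':
  Word 1: 'run' -> MATCH
  Word 2: 'run' -> MATCH
  Word 3: 'run' -> MATCH
  Word 4: 'run' -> MATCH
Total matches: 4

4


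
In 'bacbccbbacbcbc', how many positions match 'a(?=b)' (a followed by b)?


Lookahead 'a(?=b)' matches 'a' only when followed by 'b'.
String: 'bacbccbbacbcbc'
Checking each position where char is 'a':
  pos 1: 'a' -> no (next='c')
  pos 8: 'a' -> no (next='c')
Matching positions: []
Count: 0

0


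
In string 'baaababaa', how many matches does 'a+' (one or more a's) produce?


Pattern 'a+' matches one or more consecutive a's.
String: 'baaababaa'
Scanning for runs of a:
  Match 1: 'aaa' (length 3)
  Match 2: 'a' (length 1)
  Match 3: 'aa' (length 2)
Total matches: 3

3


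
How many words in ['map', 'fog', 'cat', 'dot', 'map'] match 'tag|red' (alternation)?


Alternation 'tag|red' matches either 'tag' or 'red'.
Checking each word:
  'map' -> no
  'fog' -> no
  'cat' -> no
  'dot' -> no
  'map' -> no
Matches: []
Count: 0

0


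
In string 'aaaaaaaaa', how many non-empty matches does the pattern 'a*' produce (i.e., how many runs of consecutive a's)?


Pattern 'a*' matches zero or more a's. We want non-empty runs of consecutive a's.
String: 'aaaaaaaaa'
Walking through the string to find runs of a's:
  Run 1: positions 0-8 -> 'aaaaaaaaa'
Non-empty runs found: ['aaaaaaaaa']
Count: 1

1


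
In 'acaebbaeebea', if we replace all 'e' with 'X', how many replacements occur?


re.sub('e', 'X', text) replaces every occurrence of 'e' with 'X'.
Text: 'acaebbaeebea'
Scanning for 'e':
  pos 3: 'e' -> replacement #1
  pos 7: 'e' -> replacement #2
  pos 8: 'e' -> replacement #3
  pos 10: 'e' -> replacement #4
Total replacements: 4

4


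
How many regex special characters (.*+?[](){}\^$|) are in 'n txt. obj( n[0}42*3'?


Regex special characters are: . * + ? [ ] ( ) { } \ ^ $ |
Scanning 'n txt. obj( n[0}42*3':
  pos 5: '.' -> SPECIAL
  pos 10: '(' -> SPECIAL
  pos 13: '[' -> SPECIAL
  pos 15: '}' -> SPECIAL
  pos 18: '*' -> SPECIAL
Special chars found: ['.', '(', '[', '}', '*']
Total: 5

5


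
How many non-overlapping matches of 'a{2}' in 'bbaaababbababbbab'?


Pattern 'a{2}' matches exactly 2 consecutive a's (greedy, non-overlapping).
String: 'bbaaababbababbbab'
Scanning for runs of a's:
  Run at pos 2: 'aaa' (length 3) -> 1 match(es)
  Run at pos 6: 'a' (length 1) -> 0 match(es)
  Run at pos 9: 'a' (length 1) -> 0 match(es)
  Run at pos 11: 'a' (length 1) -> 0 match(es)
  Run at pos 15: 'a' (length 1) -> 0 match(es)
Matches found: ['aa']
Total: 1

1


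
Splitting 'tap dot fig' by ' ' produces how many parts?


Splitting by ' ' breaks the string at each occurrence of the separator.
Text: 'tap dot fig'
Parts after split:
  Part 1: 'tap'
  Part 2: 'dot'
  Part 3: 'fig'
Total parts: 3

3


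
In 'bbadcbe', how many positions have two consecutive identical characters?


Looking for consecutive identical characters in 'bbadcbe':
  pos 0-1: 'b' vs 'b' -> MATCH ('bb')
  pos 1-2: 'b' vs 'a' -> different
  pos 2-3: 'a' vs 'd' -> different
  pos 3-4: 'd' vs 'c' -> different
  pos 4-5: 'c' vs 'b' -> different
  pos 5-6: 'b' vs 'e' -> different
Consecutive identical pairs: ['bb']
Count: 1

1


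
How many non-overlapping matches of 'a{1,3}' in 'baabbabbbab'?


Pattern 'a{1,3}' matches between 1 and 3 consecutive a's (greedy).
String: 'baabbabbbab'
Finding runs of a's and applying greedy matching:
  Run at pos 1: 'aa' (length 2)
  Run at pos 5: 'a' (length 1)
  Run at pos 9: 'a' (length 1)
Matches: ['aa', 'a', 'a']
Count: 3

3


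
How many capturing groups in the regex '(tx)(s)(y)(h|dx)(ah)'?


To count capturing groups, count each '(' that starts a group.
Pattern: '(tx)(s)(y)(h|dx)(ah)'
Walking through the pattern:
  Position 0: '(' -> group #1
  Position 4: '(' -> group #2
  Position 7: '(' -> group #3
  Position 10: '(' -> group #4
  Position 16: '(' -> group #5
Total capturing groups: 5

5


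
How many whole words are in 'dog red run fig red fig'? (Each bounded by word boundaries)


Word boundaries (\b) mark the start/end of each word.
Text: 'dog red run fig red fig'
Splitting by whitespace:
  Word 1: 'dog'
  Word 2: 'red'
  Word 3: 'run'
  Word 4: 'fig'
  Word 5: 'red'
  Word 6: 'fig'
Total whole words: 6

6


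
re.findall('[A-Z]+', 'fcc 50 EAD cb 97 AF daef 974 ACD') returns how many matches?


Pattern '[A-Z]+' finds one or more uppercase letters.
Text: 'fcc 50 EAD cb 97 AF daef 974 ACD'
Scanning for matches:
  Match 1: 'EAD'
  Match 2: 'AF'
  Match 3: 'ACD'
Total matches: 3

3


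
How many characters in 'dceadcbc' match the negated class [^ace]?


Negated class [^ace] matches any char NOT in {a, c, e}
Scanning 'dceadcbc':
  pos 0: 'd' -> MATCH
  pos 1: 'c' -> no (excluded)
  pos 2: 'e' -> no (excluded)
  pos 3: 'a' -> no (excluded)
  pos 4: 'd' -> MATCH
  pos 5: 'c' -> no (excluded)
  pos 6: 'b' -> MATCH
  pos 7: 'c' -> no (excluded)
Total matches: 3

3


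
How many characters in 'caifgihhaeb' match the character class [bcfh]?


Character class [bcfh] matches any of: {b, c, f, h}
Scanning string 'caifgihhaeb' character by character:
  pos 0: 'c' -> MATCH
  pos 1: 'a' -> no
  pos 2: 'i' -> no
  pos 3: 'f' -> MATCH
  pos 4: 'g' -> no
  pos 5: 'i' -> no
  pos 6: 'h' -> MATCH
  pos 7: 'h' -> MATCH
  pos 8: 'a' -> no
  pos 9: 'e' -> no
  pos 10: 'b' -> MATCH
Total matches: 5

5


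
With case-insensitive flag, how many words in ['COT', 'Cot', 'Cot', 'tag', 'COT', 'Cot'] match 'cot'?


Case-insensitive matching: compare each word's lowercase form to 'cot'.
  'COT' -> lower='cot' -> MATCH
  'Cot' -> lower='cot' -> MATCH
  'Cot' -> lower='cot' -> MATCH
  'tag' -> lower='tag' -> no
  'COT' -> lower='cot' -> MATCH
  'Cot' -> lower='cot' -> MATCH
Matches: ['COT', 'Cot', 'Cot', 'COT', 'Cot']
Count: 5

5


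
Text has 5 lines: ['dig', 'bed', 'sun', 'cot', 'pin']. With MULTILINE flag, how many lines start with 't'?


With MULTILINE flag, ^ matches the start of each line.
Lines: ['dig', 'bed', 'sun', 'cot', 'pin']
Checking which lines start with 't':
  Line 1: 'dig' -> no
  Line 2: 'bed' -> no
  Line 3: 'sun' -> no
  Line 4: 'cot' -> no
  Line 5: 'pin' -> no
Matching lines: []
Count: 0

0


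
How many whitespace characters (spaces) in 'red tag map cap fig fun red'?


\s matches whitespace characters (spaces, tabs, etc.).
Text: 'red tag map cap fig fun red'
This text has 7 words separated by spaces.
Number of spaces = number of words - 1 = 7 - 1 = 6

6


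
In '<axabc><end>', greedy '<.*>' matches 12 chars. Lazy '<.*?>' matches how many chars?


Greedy '<.*>' tries to match as MUCH as possible.
Lazy '<.*?>' tries to match as LITTLE as possible.

String: '<axabc><end>'
Greedy '<.*>' starts at first '<' and extends to the LAST '>': '<axabc><end>' (12 chars)
Lazy '<.*?>' starts at first '<' and stops at the FIRST '>': '<axabc>' (7 chars)

7


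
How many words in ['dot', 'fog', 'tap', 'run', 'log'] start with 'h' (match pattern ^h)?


Pattern ^h anchors to start of word. Check which words begin with 'h':
  'dot' -> no
  'fog' -> no
  'tap' -> no
  'run' -> no
  'log' -> no
Matching words: []
Count: 0

0


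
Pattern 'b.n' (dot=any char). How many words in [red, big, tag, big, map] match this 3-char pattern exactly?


Pattern 'b.n' means: starts with 'b', any single char, ends with 'n'.
Checking each word (must be exactly 3 chars):
  'red' (len=3): no
  'big' (len=3): no
  'tag' (len=3): no
  'big' (len=3): no
  'map' (len=3): no
Matching words: []
Total: 0

0


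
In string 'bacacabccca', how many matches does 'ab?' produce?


Pattern 'ab?' matches 'a' optionally followed by 'b'.
String: 'bacacabccca'
Scanning left to right for 'a' then checking next char:
  Match 1: 'a' (a not followed by b)
  Match 2: 'a' (a not followed by b)
  Match 3: 'ab' (a followed by b)
  Match 4: 'a' (a not followed by b)
Total matches: 4

4


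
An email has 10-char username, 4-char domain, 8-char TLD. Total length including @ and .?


An email address has format: username@domain.tld
Username length: 10
'@' character: 1
Domain length: 4
'.' character: 1
TLD length: 8
Total = 10 + 1 + 4 + 1 + 8 = 24

24


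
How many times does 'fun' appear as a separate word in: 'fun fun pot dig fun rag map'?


Scanning each word for exact match 'fun':
  Word 1: 'fun' -> MATCH
  Word 2: 'fun' -> MATCH
  Word 3: 'pot' -> no
  Word 4: 'dig' -> no
  Word 5: 'fun' -> MATCH
  Word 6: 'rag' -> no
  Word 7: 'map' -> no
Total matches: 3

3


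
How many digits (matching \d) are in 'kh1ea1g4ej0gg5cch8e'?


\d matches any digit 0-9.
Scanning 'kh1ea1g4ej0gg5cch8e':
  pos 2: '1' -> DIGIT
  pos 5: '1' -> DIGIT
  pos 7: '4' -> DIGIT
  pos 10: '0' -> DIGIT
  pos 13: '5' -> DIGIT
  pos 17: '8' -> DIGIT
Digits found: ['1', '1', '4', '0', '5', '8']
Total: 6

6


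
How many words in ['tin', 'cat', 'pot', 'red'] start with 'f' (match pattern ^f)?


Pattern ^f anchors to start of word. Check which words begin with 'f':
  'tin' -> no
  'cat' -> no
  'pot' -> no
  'red' -> no
Matching words: []
Count: 0

0


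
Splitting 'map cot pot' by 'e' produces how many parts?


Splitting by 'e' breaks the string at each occurrence of the separator.
Text: 'map cot pot'
Parts after split:
  Part 1: 'map cot pot'
Total parts: 1

1


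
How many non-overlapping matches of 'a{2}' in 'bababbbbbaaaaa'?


Pattern 'a{2}' matches exactly 2 consecutive a's (greedy, non-overlapping).
String: 'bababbbbbaaaaa'
Scanning for runs of a's:
  Run at pos 1: 'a' (length 1) -> 0 match(es)
  Run at pos 3: 'a' (length 1) -> 0 match(es)
  Run at pos 9: 'aaaaa' (length 5) -> 2 match(es)
Matches found: ['aa', 'aa']
Total: 2

2


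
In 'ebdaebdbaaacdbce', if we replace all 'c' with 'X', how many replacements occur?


re.sub('c', 'X', text) replaces every occurrence of 'c' with 'X'.
Text: 'ebdaebdbaaacdbce'
Scanning for 'c':
  pos 11: 'c' -> replacement #1
  pos 14: 'c' -> replacement #2
Total replacements: 2

2


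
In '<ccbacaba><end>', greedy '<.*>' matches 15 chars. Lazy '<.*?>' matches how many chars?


Greedy '<.*>' tries to match as MUCH as possible.
Lazy '<.*?>' tries to match as LITTLE as possible.

String: '<ccbacaba><end>'
Greedy '<.*>' starts at first '<' and extends to the LAST '>': '<ccbacaba><end>' (15 chars)
Lazy '<.*?>' starts at first '<' and stops at the FIRST '>': '<ccbacaba>' (10 chars)

10


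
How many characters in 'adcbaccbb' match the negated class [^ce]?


Negated class [^ce] matches any char NOT in {c, e}
Scanning 'adcbaccbb':
  pos 0: 'a' -> MATCH
  pos 1: 'd' -> MATCH
  pos 2: 'c' -> no (excluded)
  pos 3: 'b' -> MATCH
  pos 4: 'a' -> MATCH
  pos 5: 'c' -> no (excluded)
  pos 6: 'c' -> no (excluded)
  pos 7: 'b' -> MATCH
  pos 8: 'b' -> MATCH
Total matches: 6

6


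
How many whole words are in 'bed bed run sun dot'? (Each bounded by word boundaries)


Word boundaries (\b) mark the start/end of each word.
Text: 'bed bed run sun dot'
Splitting by whitespace:
  Word 1: 'bed'
  Word 2: 'bed'
  Word 3: 'run'
  Word 4: 'sun'
  Word 5: 'dot'
Total whole words: 5

5


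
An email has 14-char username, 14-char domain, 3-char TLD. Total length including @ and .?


An email address has format: username@domain.tld
Username length: 14
'@' character: 1
Domain length: 14
'.' character: 1
TLD length: 3
Total = 14 + 1 + 14 + 1 + 3 = 33

33


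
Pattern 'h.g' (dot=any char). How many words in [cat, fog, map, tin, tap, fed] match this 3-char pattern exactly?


Pattern 'h.g' means: starts with 'h', any single char, ends with 'g'.
Checking each word (must be exactly 3 chars):
  'cat' (len=3): no
  'fog' (len=3): no
  'map' (len=3): no
  'tin' (len=3): no
  'tap' (len=3): no
  'fed' (len=3): no
Matching words: []
Total: 0

0


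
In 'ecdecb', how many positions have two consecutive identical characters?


Looking for consecutive identical characters in 'ecdecb':
  pos 0-1: 'e' vs 'c' -> different
  pos 1-2: 'c' vs 'd' -> different
  pos 2-3: 'd' vs 'e' -> different
  pos 3-4: 'e' vs 'c' -> different
  pos 4-5: 'c' vs 'b' -> different
Consecutive identical pairs: []
Count: 0

0


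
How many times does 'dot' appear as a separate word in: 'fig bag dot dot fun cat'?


Scanning each word for exact match 'dot':
  Word 1: 'fig' -> no
  Word 2: 'bag' -> no
  Word 3: 'dot' -> MATCH
  Word 4: 'dot' -> MATCH
  Word 5: 'fun' -> no
  Word 6: 'cat' -> no
Total matches: 2

2


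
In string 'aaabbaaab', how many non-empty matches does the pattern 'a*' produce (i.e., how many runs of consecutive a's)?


Pattern 'a*' matches zero or more a's. We want non-empty runs of consecutive a's.
String: 'aaabbaaab'
Walking through the string to find runs of a's:
  Run 1: positions 0-2 -> 'aaa'
  Run 2: positions 5-7 -> 'aaa'
Non-empty runs found: ['aaa', 'aaa']
Count: 2

2


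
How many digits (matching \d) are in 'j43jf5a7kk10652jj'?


\d matches any digit 0-9.
Scanning 'j43jf5a7kk10652jj':
  pos 1: '4' -> DIGIT
  pos 2: '3' -> DIGIT
  pos 5: '5' -> DIGIT
  pos 7: '7' -> DIGIT
  pos 10: '1' -> DIGIT
  pos 11: '0' -> DIGIT
  pos 12: '6' -> DIGIT
  pos 13: '5' -> DIGIT
  pos 14: '2' -> DIGIT
Digits found: ['4', '3', '5', '7', '1', '0', '6', '5', '2']
Total: 9

9


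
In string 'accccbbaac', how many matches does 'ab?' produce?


Pattern 'ab?' matches 'a' optionally followed by 'b'.
String: 'accccbbaac'
Scanning left to right for 'a' then checking next char:
  Match 1: 'a' (a not followed by b)
  Match 2: 'a' (a not followed by b)
  Match 3: 'a' (a not followed by b)
Total matches: 3

3


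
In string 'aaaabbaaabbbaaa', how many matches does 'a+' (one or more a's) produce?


Pattern 'a+' matches one or more consecutive a's.
String: 'aaaabbaaabbbaaa'
Scanning for runs of a:
  Match 1: 'aaaa' (length 4)
  Match 2: 'aaa' (length 3)
  Match 3: 'aaa' (length 3)
Total matches: 3

3


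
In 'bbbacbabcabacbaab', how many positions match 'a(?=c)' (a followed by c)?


Lookahead 'a(?=c)' matches 'a' only when followed by 'c'.
String: 'bbbacbabcabacbaab'
Checking each position where char is 'a':
  pos 3: 'a' -> MATCH (next='c')
  pos 6: 'a' -> no (next='b')
  pos 9: 'a' -> no (next='b')
  pos 11: 'a' -> MATCH (next='c')
  pos 14: 'a' -> no (next='a')
  pos 15: 'a' -> no (next='b')
Matching positions: [3, 11]
Count: 2

2


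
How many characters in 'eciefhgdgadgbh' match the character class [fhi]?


Character class [fhi] matches any of: {f, h, i}
Scanning string 'eciefhgdgadgbh' character by character:
  pos 0: 'e' -> no
  pos 1: 'c' -> no
  pos 2: 'i' -> MATCH
  pos 3: 'e' -> no
  pos 4: 'f' -> MATCH
  pos 5: 'h' -> MATCH
  pos 6: 'g' -> no
  pos 7: 'd' -> no
  pos 8: 'g' -> no
  pos 9: 'a' -> no
  pos 10: 'd' -> no
  pos 11: 'g' -> no
  pos 12: 'b' -> no
  pos 13: 'h' -> MATCH
Total matches: 4

4


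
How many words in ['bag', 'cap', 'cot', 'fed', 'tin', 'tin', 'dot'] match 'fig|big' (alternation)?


Alternation 'fig|big' matches either 'fig' or 'big'.
Checking each word:
  'bag' -> no
  'cap' -> no
  'cot' -> no
  'fed' -> no
  'tin' -> no
  'tin' -> no
  'dot' -> no
Matches: []
Count: 0

0


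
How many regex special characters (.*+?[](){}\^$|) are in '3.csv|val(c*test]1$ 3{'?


Regex special characters are: . * + ? [ ] ( ) { } \ ^ $ |
Scanning '3.csv|val(c*test]1$ 3{':
  pos 1: '.' -> SPECIAL
  pos 5: '|' -> SPECIAL
  pos 9: '(' -> SPECIAL
  pos 11: '*' -> SPECIAL
  pos 16: ']' -> SPECIAL
  pos 18: '$' -> SPECIAL
  pos 21: '{' -> SPECIAL
Special chars found: ['.', '|', '(', '*', ']', '$', '{']
Total: 7

7


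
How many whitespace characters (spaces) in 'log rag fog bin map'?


\s matches whitespace characters (spaces, tabs, etc.).
Text: 'log rag fog bin map'
This text has 5 words separated by spaces.
Number of spaces = number of words - 1 = 5 - 1 = 4

4


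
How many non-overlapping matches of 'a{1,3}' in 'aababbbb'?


Pattern 'a{1,3}' matches between 1 and 3 consecutive a's (greedy).
String: 'aababbbb'
Finding runs of a's and applying greedy matching:
  Run at pos 0: 'aa' (length 2)
  Run at pos 3: 'a' (length 1)
Matches: ['aa', 'a']
Count: 2

2


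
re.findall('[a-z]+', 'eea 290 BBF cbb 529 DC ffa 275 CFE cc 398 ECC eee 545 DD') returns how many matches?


Pattern '[a-z]+' finds one or more lowercase letters.
Text: 'eea 290 BBF cbb 529 DC ffa 275 CFE cc 398 ECC eee 545 DD'
Scanning for matches:
  Match 1: 'eea'
  Match 2: 'cbb'
  Match 3: 'ffa'
  Match 4: 'cc'
  Match 5: 'eee'
Total matches: 5

5


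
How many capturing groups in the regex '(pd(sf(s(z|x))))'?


To count capturing groups, count each '(' that starts a group.
Pattern: '(pd(sf(s(z|x))))'
Walking through the pattern:
  Position 0: '(' -> group #1
  Position 3: '(' -> group #2
  Position 6: '(' -> group #3
  Position 8: '(' -> group #4
Total capturing groups: 4

4


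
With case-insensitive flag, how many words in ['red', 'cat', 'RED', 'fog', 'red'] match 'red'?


Case-insensitive matching: compare each word's lowercase form to 'red'.
  'red' -> lower='red' -> MATCH
  'cat' -> lower='cat' -> no
  'RED' -> lower='red' -> MATCH
  'fog' -> lower='fog' -> no
  'red' -> lower='red' -> MATCH
Matches: ['red', 'RED', 'red']
Count: 3

3


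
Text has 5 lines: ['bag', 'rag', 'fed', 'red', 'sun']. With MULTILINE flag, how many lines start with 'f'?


With MULTILINE flag, ^ matches the start of each line.
Lines: ['bag', 'rag', 'fed', 'red', 'sun']
Checking which lines start with 'f':
  Line 1: 'bag' -> no
  Line 2: 'rag' -> no
  Line 3: 'fed' -> MATCH
  Line 4: 'red' -> no
  Line 5: 'sun' -> no
Matching lines: ['fed']
Count: 1

1


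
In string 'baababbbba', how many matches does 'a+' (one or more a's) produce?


Pattern 'a+' matches one or more consecutive a's.
String: 'baababbbba'
Scanning for runs of a:
  Match 1: 'aa' (length 2)
  Match 2: 'a' (length 1)
  Match 3: 'a' (length 1)
Total matches: 3

3


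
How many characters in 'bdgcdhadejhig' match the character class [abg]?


Character class [abg] matches any of: {a, b, g}
Scanning string 'bdgcdhadejhig' character by character:
  pos 0: 'b' -> MATCH
  pos 1: 'd' -> no
  pos 2: 'g' -> MATCH
  pos 3: 'c' -> no
  pos 4: 'd' -> no
  pos 5: 'h' -> no
  pos 6: 'a' -> MATCH
  pos 7: 'd' -> no
  pos 8: 'e' -> no
  pos 9: 'j' -> no
  pos 10: 'h' -> no
  pos 11: 'i' -> no
  pos 12: 'g' -> MATCH
Total matches: 4

4


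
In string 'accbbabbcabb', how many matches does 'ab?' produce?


Pattern 'ab?' matches 'a' optionally followed by 'b'.
String: 'accbbabbcabb'
Scanning left to right for 'a' then checking next char:
  Match 1: 'a' (a not followed by b)
  Match 2: 'ab' (a followed by b)
  Match 3: 'ab' (a followed by b)
Total matches: 3

3


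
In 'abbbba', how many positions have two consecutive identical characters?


Looking for consecutive identical characters in 'abbbba':
  pos 0-1: 'a' vs 'b' -> different
  pos 1-2: 'b' vs 'b' -> MATCH ('bb')
  pos 2-3: 'b' vs 'b' -> MATCH ('bb')
  pos 3-4: 'b' vs 'b' -> MATCH ('bb')
  pos 4-5: 'b' vs 'a' -> different
Consecutive identical pairs: ['bb', 'bb', 'bb']
Count: 3

3


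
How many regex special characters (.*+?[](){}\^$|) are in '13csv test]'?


Regex special characters are: . * + ? [ ] ( ) { } \ ^ $ |
Scanning '13csv test]':
  pos 10: ']' -> SPECIAL
Special chars found: [']']
Total: 1

1


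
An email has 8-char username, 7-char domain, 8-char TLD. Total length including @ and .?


An email address has format: username@domain.tld
Username length: 8
'@' character: 1
Domain length: 7
'.' character: 1
TLD length: 8
Total = 8 + 1 + 7 + 1 + 8 = 25

25


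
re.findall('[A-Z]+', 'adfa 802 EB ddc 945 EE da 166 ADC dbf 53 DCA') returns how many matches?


Pattern '[A-Z]+' finds one or more uppercase letters.
Text: 'adfa 802 EB ddc 945 EE da 166 ADC dbf 53 DCA'
Scanning for matches:
  Match 1: 'EB'
  Match 2: 'EE'
  Match 3: 'ADC'
  Match 4: 'DCA'
Total matches: 4

4


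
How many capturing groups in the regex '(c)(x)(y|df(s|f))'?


To count capturing groups, count each '(' that starts a group.
Pattern: '(c)(x)(y|df(s|f))'
Walking through the pattern:
  Position 0: '(' -> group #1
  Position 3: '(' -> group #2
  Position 6: '(' -> group #3
  Position 11: '(' -> group #4
Total capturing groups: 4

4


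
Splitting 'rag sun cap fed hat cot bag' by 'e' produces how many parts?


Splitting by 'e' breaks the string at each occurrence of the separator.
Text: 'rag sun cap fed hat cot bag'
Parts after split:
  Part 1: 'rag sun cap f'
  Part 2: 'd hat cot bag'
Total parts: 2

2


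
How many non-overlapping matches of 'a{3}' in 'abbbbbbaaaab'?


Pattern 'a{3}' matches exactly 3 consecutive a's (greedy, non-overlapping).
String: 'abbbbbbaaaab'
Scanning for runs of a's:
  Run at pos 0: 'a' (length 1) -> 0 match(es)
  Run at pos 7: 'aaaa' (length 4) -> 1 match(es)
Matches found: ['aaa']
Total: 1

1


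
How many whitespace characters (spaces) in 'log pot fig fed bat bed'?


\s matches whitespace characters (spaces, tabs, etc.).
Text: 'log pot fig fed bat bed'
This text has 6 words separated by spaces.
Number of spaces = number of words - 1 = 6 - 1 = 5

5


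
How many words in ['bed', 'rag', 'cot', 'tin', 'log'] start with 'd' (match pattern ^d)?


Pattern ^d anchors to start of word. Check which words begin with 'd':
  'bed' -> no
  'rag' -> no
  'cot' -> no
  'tin' -> no
  'log' -> no
Matching words: []
Count: 0

0


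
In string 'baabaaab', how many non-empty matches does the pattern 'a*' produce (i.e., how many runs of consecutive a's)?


Pattern 'a*' matches zero or more a's. We want non-empty runs of consecutive a's.
String: 'baabaaab'
Walking through the string to find runs of a's:
  Run 1: positions 1-2 -> 'aa'
  Run 2: positions 4-6 -> 'aaa'
Non-empty runs found: ['aa', 'aaa']
Count: 2

2


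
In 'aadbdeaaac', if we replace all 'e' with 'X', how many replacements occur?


re.sub('e', 'X', text) replaces every occurrence of 'e' with 'X'.
Text: 'aadbdeaaac'
Scanning for 'e':
  pos 5: 'e' -> replacement #1
Total replacements: 1

1


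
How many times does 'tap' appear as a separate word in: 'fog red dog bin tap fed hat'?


Scanning each word for exact match 'tap':
  Word 1: 'fog' -> no
  Word 2: 'red' -> no
  Word 3: 'dog' -> no
  Word 4: 'bin' -> no
  Word 5: 'tap' -> MATCH
  Word 6: 'fed' -> no
  Word 7: 'hat' -> no
Total matches: 1

1


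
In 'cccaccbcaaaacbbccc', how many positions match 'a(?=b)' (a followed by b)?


Lookahead 'a(?=b)' matches 'a' only when followed by 'b'.
String: 'cccaccbcaaaacbbccc'
Checking each position where char is 'a':
  pos 3: 'a' -> no (next='c')
  pos 8: 'a' -> no (next='a')
  pos 9: 'a' -> no (next='a')
  pos 10: 'a' -> no (next='a')
  pos 11: 'a' -> no (next='c')
Matching positions: []
Count: 0

0


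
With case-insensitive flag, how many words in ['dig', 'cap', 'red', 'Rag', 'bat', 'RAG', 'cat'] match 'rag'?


Case-insensitive matching: compare each word's lowercase form to 'rag'.
  'dig' -> lower='dig' -> no
  'cap' -> lower='cap' -> no
  'red' -> lower='red' -> no
  'Rag' -> lower='rag' -> MATCH
  'bat' -> lower='bat' -> no
  'RAG' -> lower='rag' -> MATCH
  'cat' -> lower='cat' -> no
Matches: ['Rag', 'RAG']
Count: 2

2


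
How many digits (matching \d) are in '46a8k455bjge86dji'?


\d matches any digit 0-9.
Scanning '46a8k455bjge86dji':
  pos 0: '4' -> DIGIT
  pos 1: '6' -> DIGIT
  pos 3: '8' -> DIGIT
  pos 5: '4' -> DIGIT
  pos 6: '5' -> DIGIT
  pos 7: '5' -> DIGIT
  pos 12: '8' -> DIGIT
  pos 13: '6' -> DIGIT
Digits found: ['4', '6', '8', '4', '5', '5', '8', '6']
Total: 8

8
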